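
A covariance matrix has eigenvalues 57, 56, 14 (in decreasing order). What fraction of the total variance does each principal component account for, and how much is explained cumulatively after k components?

Step 1 — total variance = trace(Sigma) = Σ λ_i = 57 + 56 + 14 = 127.

Step 2 — fraction explained by component i = λ_i / Σ λ:
  PC1: 57/127 = 0.4488
  PC2: 56/127 = 0.4409
  PC3: 14/127 = 0.1102

Step 3 — cumulative fraction after k components = (λ_1 + ... + λ_k) / Σ λ:
  k = 1: 57/127 = 0.4488
  k = 2: (57 + 56)/127 = 113/127 = 0.8898
  k = 3: (57 + 56 + 14)/127 = 127/127 = 1

Summary (fraction, with percent):

explained: PC1 0.4488 (44.88%), PC2 0.4409 (44.09%), PC3 0.1102 (11.02%);  cumulative: 0.4488, 0.8898, 1


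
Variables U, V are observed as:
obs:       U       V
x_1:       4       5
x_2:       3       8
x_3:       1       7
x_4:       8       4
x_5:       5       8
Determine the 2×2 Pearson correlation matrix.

Step 1 — column means:
  mean(U) = (4 + 3 + 1 + 8 + 5) / 5 = 21/5 = 4.2
  mean(V) = (5 + 8 + 7 + 4 + 8) / 5 = 32/5 = 6.4

Step 2 — sample variances and covariances s[i,j] = (1/(n-1)) · Σ_k (x_{k,i} - mean_i) · (x_{k,j} - mean_j), with n-1 = 4:
  s[U,U] = ((-0.2)·(-0.2) + (-1.2)·(-1.2) + (-3.2)·(-3.2) + (3.8)·(3.8) + (0.8)·(0.8)) / 4 = 26.8/4 = 6.7
  s[U,V] = ((-0.2)·(-1.4) + (-1.2)·(1.6) + (-3.2)·(0.6) + (3.8)·(-2.4) + (0.8)·(1.6)) / 4 = -11.4/4 = -2.85
  s[V,V] = ((-1.4)·(-1.4) + (1.6)·(1.6) + (0.6)·(0.6) + (-2.4)·(-2.4) + (1.6)·(1.6)) / 4 = 13.2/4 = 3.3
  Sample standard deviations s_i = √(s[i,i]):
  s(U) = √(6.7) = 2.5884
  s(V) = √(3.3) = 1.8166

Step 3 — r_{ij} = s_{ij} / (s_i · s_j):
  r[U,U] = 1 (diagonal).
  r[U,V] = -2.85 / (2.5884 · 1.8166) = -2.85 / 4.7021 = -0.6061
  r[V,V] = 1 (diagonal).

R is symmetric with unit diagonal. Assembling:

R = [[1, -0.6061],
 [-0.6061, 1]]


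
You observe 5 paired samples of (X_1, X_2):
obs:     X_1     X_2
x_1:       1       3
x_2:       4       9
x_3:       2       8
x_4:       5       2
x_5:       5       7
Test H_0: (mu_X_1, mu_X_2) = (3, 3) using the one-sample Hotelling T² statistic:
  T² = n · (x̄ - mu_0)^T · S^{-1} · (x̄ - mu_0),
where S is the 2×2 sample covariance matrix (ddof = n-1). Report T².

Step 1 — sample mean vector:
  mean(X_1) = (1 + 4 + 2 + 5 + 5) / 5 = 17/5 = 3.4
  mean(X_2) = (3 + 9 + 8 + 2 + 7) / 5 = 29/5 = 5.8
  x̄ = (3.4, 5.8),  deviation x̄ - mu_0 = (3.4, 5.8) - (3, 3) = (0.4, 2.8).

Step 2 — sample covariance matrix, S[i,j] = (1/(n-1)) · Σ_k (x_{k,i} - mean_i) · (x_{k,j} - mean_j), divisor n-1 = 4:
  S[X_1,X_1] = ((-2.4)·(-2.4) + (0.6)·(0.6) + (-1.4)·(-1.4) + (1.6)·(1.6) + (1.6)·(1.6)) / 4 = 13.2/4 = 3.3
  S[X_1,X_2] = ((-2.4)·(-2.8) + (0.6)·(3.2) + (-1.4)·(2.2) + (1.6)·(-3.8) + (1.6)·(1.2)) / 4 = 1.4/4 = 0.35
  S[X_2,X_2] = ((-2.8)·(-2.8) + (3.2)·(3.2) + (2.2)·(2.2) + (-3.8)·(-3.8) + (1.2)·(1.2)) / 4 = 38.8/4 = 9.7
  S = [[3.3, 0.35],
 [0.35, 9.7]].

Step 3 — invert S. det(S) = 3.3·9.7 - (0.35)² = 31.8875.
  S^{-1} = (1/det) · [[d, -b], [-b, a]] = [[0.3042, -0.011],
 [-0.011, 0.1035]].

Step 4 — quadratic form (x̄ - mu_0)^T · S^{-1} · (x̄ - mu_0):
  S^{-1} · (x̄ - mu_0) = (0.0909, 0.2854),
  (x̄ - mu_0)^T · [...] = (0.4)·(0.0909) + (2.8)·(0.2854) = 0.8354.

Step 5 — scale by n: T² = 5 · 0.8354 = 4.1772.

T² ≈ 4.1772


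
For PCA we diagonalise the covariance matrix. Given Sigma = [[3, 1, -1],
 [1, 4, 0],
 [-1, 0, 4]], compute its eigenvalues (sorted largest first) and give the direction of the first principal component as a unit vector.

Step 1 — characteristic polynomial p(λ) = det(λI - Sigma) = λ³ - tr·λ² + c_1·λ - det, where tr = trace, c_1 = sum of the principal 2×2 minors, det = det(Sigma):
  tr = 3 + 4 + 4 = 11,
  c_1 = (3·4 - (1)²) + (3·4 - (-1)²) + (4·4 - (0)²) = 11 + 11 + 16 = 38,
  det = 3·(4·4 - (0)²) - (1)·((1)·4 - (0)·(-1)) + (-1)·((1)·(0) - 4·(-1)) = 3·(16) - (1)·(4) + (-1)·(4) = 40.
  So p(λ) = λ³ - 11λ² + 38λ - 40.
Step 2 — look for an integer root (rational root theorem: any rational root is an integer divisor of 40). Testing λ = 2:
  p(2) = 8 - 44 + 76 - 40 = 0  ✓
  Dividing out (λ - 2): p(λ) = (λ - 2)(λ² - 9λ + 20).
Step 3 — remaining eigenvalues from the quadratic λ² - 9λ + 20 = 0:
  Δ = 9² - 4·20 = 81 - 80 = 1,  λ = (9 ± √1)/2 = (9 ± 1)/2 = 5 or 4.
  Sorted: λ_1 = 5,  λ_2 = 4,  λ_3 = 2  (check: sum = 11 = tr ✓).

Step 4 — unit eigenvector for λ_1 = 5: v spans the null space of (Sigma - λ_1 I), whose rows are
  r_1 = (-2, 1, -1),  r_2 = (1, -1, 0),  r_3 = (-1, 0, -1).
  v is orthogonal to every row, so take v ∝ r_1 × r_2 = ((1)·(0) - (-1)·(-1), (-1)·(1) - (-2)·(0), (-2)·(-1) - (1)·(1)) = (-1, -1, 1).
  Rescale (multiply by -1 so the first nonzero entry is positive): u = (1, 1, -1).
  ||u|| = √((1)² + (1)² + (-1)²) = √(3) ≈ 1.7321,  v_1 = u/||u|| ≈ (0.5774, 0.5774, -0.5774) (||v_1|| = 1).

λ_1 = 5,  λ_2 = 4,  λ_3 = 2;  v_1 ≈ (0.5774, 0.5774, -0.5774)


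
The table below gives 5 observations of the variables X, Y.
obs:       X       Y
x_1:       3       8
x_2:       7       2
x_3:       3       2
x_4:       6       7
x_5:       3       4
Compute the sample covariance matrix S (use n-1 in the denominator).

Step 1 — column means:
  mean(X) = (3 + 7 + 3 + 6 + 3) / 5 = 22/5 = 4.4
  mean(Y) = (8 + 2 + 2 + 7 + 4) / 5 = 23/5 = 4.6

Step 2 — sample covariance S[i,j] = (1/(n-1)) · Σ_k (x_{k,i} - mean_i) · (x_{k,j} - mean_j), with n-1 = 4.
  S[X,X] = ((-1.4)·(-1.4) + (2.6)·(2.6) + (-1.4)·(-1.4) + (1.6)·(1.6) + (-1.4)·(-1.4)) / 4 = 15.2/4 = 3.8
  S[X,Y] = ((-1.4)·(3.4) + (2.6)·(-2.6) + (-1.4)·(-2.6) + (1.6)·(2.4) + (-1.4)·(-0.6)) / 4 = -3.2/4 = -0.8
  S[Y,Y] = ((3.4)·(3.4) + (-2.6)·(-2.6) + (-2.6)·(-2.6) + (2.4)·(2.4) + (-0.6)·(-0.6)) / 4 = 31.2/4 = 7.8

S is symmetric (S[j,i] = S[i,j]). Assembling:

S = [[3.8, -0.8],
 [-0.8, 7.8]]


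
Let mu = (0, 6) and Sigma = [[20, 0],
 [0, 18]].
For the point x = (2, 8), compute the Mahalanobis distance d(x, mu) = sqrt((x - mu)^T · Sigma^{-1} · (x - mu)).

Step 1 — centre the observation: (x - mu) = (2, 2).

Step 2 — invert Sigma. det(Sigma) = 20·18 - (0)² = 360.
  Sigma^{-1} = (1/det) · [[d, -b], [-b, a]] = [[0.05, 0],
 [0, 0.0556]].

Step 3 — form the quadratic (x - mu)^T · Sigma^{-1} · (x - mu):
  Sigma^{-1} · (x - mu) = (0.1, 0.1111).
  (x - mu)^T · [Sigma^{-1} · (x - mu)] = (2)·(0.1) + (2)·(0.1111) = 0.4222.

Step 4 — take square root: d = √(0.4222) ≈ 0.6498.

d(x, mu) = √(0.4222) ≈ 0.6498


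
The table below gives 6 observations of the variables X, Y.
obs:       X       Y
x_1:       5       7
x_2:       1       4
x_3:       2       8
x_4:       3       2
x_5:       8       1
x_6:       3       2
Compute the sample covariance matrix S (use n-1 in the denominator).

Step 1 — column means:
  mean(X) = (5 + 1 + 2 + 3 + 8 + 3) / 6 = 22/6 = 3.6667
  mean(Y) = (7 + 4 + 8 + 2 + 1 + 2) / 6 = 24/6 = 4

Step 2 — sample covariance S[i,j] = (1/(n-1)) · Σ_k (x_{k,i} - mean_i) · (x_{k,j} - mean_j), with n-1 = 5.
  S[X,X] = ((1.3333)·(1.3333) + (-2.6667)·(-2.6667) + (-1.6667)·(-1.6667) + (-0.6667)·(-0.6667) + (4.3333)·(4.3333) + (-0.6667)·(-0.6667)) / 5 = 31.3333/5 = 6.2667
  S[X,Y] = ((1.3333)·(3) + (-2.6667)·(0) + (-1.6667)·(4) + (-0.6667)·(-2) + (4.3333)·(-3) + (-0.6667)·(-2)) / 5 = -13/5 = -2.6
  S[Y,Y] = ((3)·(3) + (0)·(0) + (4)·(4) + (-2)·(-2) + (-3)·(-3) + (-2)·(-2)) / 5 = 42/5 = 8.4

S is symmetric (S[j,i] = S[i,j]). Assembling:

S = [[6.2667, -2.6],
 [-2.6, 8.4]]


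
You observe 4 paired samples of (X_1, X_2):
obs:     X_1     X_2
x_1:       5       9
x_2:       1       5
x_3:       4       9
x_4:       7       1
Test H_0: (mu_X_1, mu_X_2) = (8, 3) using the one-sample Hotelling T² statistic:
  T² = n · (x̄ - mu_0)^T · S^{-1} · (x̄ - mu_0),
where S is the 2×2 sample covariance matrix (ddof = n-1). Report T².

Step 1 — sample mean vector:
  mean(X_1) = (5 + 1 + 4 + 7) / 4 = 17/4 = 4.25
  mean(X_2) = (9 + 5 + 9 + 1) / 4 = 24/4 = 6
  x̄ = (4.25, 6),  deviation x̄ - mu_0 = (4.25, 6) - (8, 3) = (-3.75, 3).

Step 2 — sample covariance matrix, S[i,j] = (1/(n-1)) · Σ_k (x_{k,i} - mean_i) · (x_{k,j} - mean_j), divisor n-1 = 3:
  S[X_1,X_1] = ((0.75)·(0.75) + (-3.25)·(-3.25) + (-0.25)·(-0.25) + (2.75)·(2.75)) / 3 = 18.75/3 = 6.25
  S[X_1,X_2] = ((0.75)·(3) + (-3.25)·(-1) + (-0.25)·(3) + (2.75)·(-5)) / 3 = -9/3 = -3
  S[X_2,X_2] = ((3)·(3) + (-1)·(-1) + (3)·(3) + (-5)·(-5)) / 3 = 44/3 = 14.6667
  S = [[6.25, -3],
 [-3, 14.6667]].

Step 3 — invert S. det(S) = 6.25·14.6667 - (-3)² = 82.6667.
  S^{-1} = (1/det) · [[d, -b], [-b, a]] = [[0.1774, 0.0363],
 [0.0363, 0.0756]].

Step 4 — quadratic form (x̄ - mu_0)^T · S^{-1} · (x̄ - mu_0):
  S^{-1} · (x̄ - mu_0) = (-0.5565, 0.0907),
  (x̄ - mu_0)^T · [...] = (-3.75)·(-0.5565) + (3)·(0.0907) = 2.3589.

Step 5 — scale by n: T² = 4 · 2.3589 = 9.4355.

T² ≈ 9.4355


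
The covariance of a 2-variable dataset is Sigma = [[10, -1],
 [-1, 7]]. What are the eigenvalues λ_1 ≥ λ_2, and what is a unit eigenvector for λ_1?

Step 1 — characteristic polynomial of 2×2 Sigma:
  det(Sigma - λI) = λ² - trace · λ + det = 0.
  trace = 10 + 7 = 17, det = 10·7 - (-1)² = 69.
Step 2 — discriminant:
  Δ = trace² - 4·det = 289 - 276 = 13.
Step 3 — eigenvalues:
  λ = (trace ± √Δ)/2 = (17 ± 3.6056)/2,
  λ_1 = 10.3028,  λ_2 = 6.6972.

Step 4 — unit eigenvector for λ_1: solve (Sigma - λ_1 I)v = 0. First row:
  (10 - 10.3028)·v_x + (-1)·v_y = 0, i.e. (-0.3028)·v_x + (-1)·v_y = 0,
  so v ∝ (b, λ_1 - a) = (-1, 0.3028); multiply by -1 so the first entry is positive: u = (1, -0.3028).
  ||u|| = √((1)² + (-0.3028)²) = √(1.0917) ≈ 1.0448,
  v_1 = u/||u|| ≈ (0.9571, -0.2898) (||v_1|| = 1).

λ_1 = 10.3028,  λ_2 = 6.6972;  v_1 ≈ (0.9571, -0.2898)


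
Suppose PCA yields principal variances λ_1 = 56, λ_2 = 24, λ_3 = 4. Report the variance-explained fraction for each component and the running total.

Step 1 — total variance = trace(Sigma) = Σ λ_i = 56 + 24 + 4 = 84.

Step 2 — fraction explained by component i = λ_i / Σ λ:
  PC1: 56/84 = 0.6667
  PC2: 24/84 = 0.2857
  PC3: 4/84 = 0.0476

Step 3 — cumulative fraction after k components = (λ_1 + ... + λ_k) / Σ λ:
  k = 1: 56/84 = 0.6667
  k = 2: (56 + 24)/84 = 80/84 = 0.9524
  k = 3: (56 + 24 + 4)/84 = 84/84 = 1

Summary (fraction, with percent):

explained: PC1 0.6667 (66.67%), PC2 0.2857 (28.57%), PC3 0.0476 (4.76%);  cumulative: 0.6667, 0.9524, 1


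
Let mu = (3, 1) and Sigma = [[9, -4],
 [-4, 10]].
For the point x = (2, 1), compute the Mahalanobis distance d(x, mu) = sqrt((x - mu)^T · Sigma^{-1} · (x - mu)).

Step 1 — centre the observation: (x - mu) = (-1, 0).

Step 2 — invert Sigma. det(Sigma) = 9·10 - (-4)² = 74.
  Sigma^{-1} = (1/det) · [[d, -b], [-b, a]] = [[0.1351, 0.0541],
 [0.0541, 0.1216]].

Step 3 — form the quadratic (x - mu)^T · Sigma^{-1} · (x - mu):
  Sigma^{-1} · (x - mu) = (-0.1351, -0.0541).
  (x - mu)^T · [Sigma^{-1} · (x - mu)] = (-1)·(-0.1351) + (0)·(-0.0541) = 0.1351.

Step 4 — take square root: d = √(0.1351) ≈ 0.3676.

d(x, mu) = √(0.1351) ≈ 0.3676


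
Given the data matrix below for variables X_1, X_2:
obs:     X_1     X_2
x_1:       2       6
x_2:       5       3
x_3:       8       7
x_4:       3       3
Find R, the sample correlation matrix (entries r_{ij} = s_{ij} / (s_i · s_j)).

Step 1 — column means:
  mean(X_1) = (2 + 5 + 8 + 3) / 4 = 18/4 = 4.5
  mean(X_2) = (6 + 3 + 7 + 3) / 4 = 19/4 = 4.75

Step 2 — sample variances and covariances s[i,j] = (1/(n-1)) · Σ_k (x_{k,i} - mean_i) · (x_{k,j} - mean_j), with n-1 = 3:
  s[X_1,X_1] = ((-2.5)·(-2.5) + (0.5)·(0.5) + (3.5)·(3.5) + (-1.5)·(-1.5)) / 3 = 21/3 = 7
  s[X_1,X_2] = ((-2.5)·(1.25) + (0.5)·(-1.75) + (3.5)·(2.25) + (-1.5)·(-1.75)) / 3 = 6.5/3 = 2.1667
  s[X_2,X_2] = ((1.25)·(1.25) + (-1.75)·(-1.75) + (2.25)·(2.25) + (-1.75)·(-1.75)) / 3 = 12.75/3 = 4.25
  Sample standard deviations s_i = √(s[i,i]):
  s(X_1) = √(7) = 2.6458
  s(X_2) = √(4.25) = 2.0616

Step 3 — r_{ij} = s_{ij} / (s_i · s_j):
  r[X_1,X_1] = 1 (diagonal).
  r[X_1,X_2] = 2.1667 / (2.6458 · 2.0616) = 2.1667 / 5.4544 = 0.3972
  r[X_2,X_2] = 1 (diagonal).

R is symmetric with unit diagonal. Assembling:

R = [[1, 0.3972],
 [0.3972, 1]]


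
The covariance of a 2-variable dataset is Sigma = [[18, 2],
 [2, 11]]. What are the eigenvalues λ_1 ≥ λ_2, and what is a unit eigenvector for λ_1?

Step 1 — characteristic polynomial of 2×2 Sigma:
  det(Sigma - λI) = λ² - trace · λ + det = 0.
  trace = 18 + 11 = 29, det = 18·11 - (2)² = 194.
Step 2 — discriminant:
  Δ = trace² - 4·det = 841 - 776 = 65.
Step 3 — eigenvalues:
  λ = (trace ± √Δ)/2 = (29 ± 8.0623)/2,
  λ_1 = 18.5311,  λ_2 = 10.4689.

Step 4 — unit eigenvector for λ_1: solve (Sigma - λ_1 I)v = 0. First row:
  (18 - 18.5311)·v_x + (2)·v_y = 0, i.e. (-0.5311)·v_x + (2)·v_y = 0,
  so v ∝ (b, λ_1 - a) = (2, 0.5311) = u.
  ||u|| = √((2)² + (0.5311)²) = √(4.2821) ≈ 2.0693,
  v_1 = u/||u|| ≈ (0.9665, 0.2567) (||v_1|| = 1).

λ_1 = 18.5311,  λ_2 = 10.4689;  v_1 ≈ (0.9665, 0.2567)


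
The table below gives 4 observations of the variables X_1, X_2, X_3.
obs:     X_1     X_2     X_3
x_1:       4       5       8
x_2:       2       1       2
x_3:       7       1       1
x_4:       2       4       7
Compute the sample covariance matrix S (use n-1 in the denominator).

Step 1 — column means:
  mean(X_1) = (4 + 2 + 7 + 2) / 4 = 15/4 = 3.75
  mean(X_2) = (5 + 1 + 1 + 4) / 4 = 11/4 = 2.75
  mean(X_3) = (8 + 2 + 1 + 7) / 4 = 18/4 = 4.5

Step 2 — sample covariance S[i,j] = (1/(n-1)) · Σ_k (x_{k,i} - mean_i) · (x_{k,j} - mean_j), with n-1 = 3.
  S[X_1,X_1] = ((0.25)·(0.25) + (-1.75)·(-1.75) + (3.25)·(3.25) + (-1.75)·(-1.75)) / 3 = 16.75/3 = 5.5833
  S[X_1,X_2] = ((0.25)·(2.25) + (-1.75)·(-1.75) + (3.25)·(-1.75) + (-1.75)·(1.25)) / 3 = -4.25/3 = -1.4167
  S[X_1,X_3] = ((0.25)·(3.5) + (-1.75)·(-2.5) + (3.25)·(-3.5) + (-1.75)·(2.5)) / 3 = -10.5/3 = -3.5
  S[X_2,X_2] = ((2.25)·(2.25) + (-1.75)·(-1.75) + (-1.75)·(-1.75) + (1.25)·(1.25)) / 3 = 12.75/3 = 4.25
  S[X_2,X_3] = ((2.25)·(3.5) + (-1.75)·(-2.5) + (-1.75)·(-3.5) + (1.25)·(2.5)) / 3 = 21.5/3 = 7.1667
  S[X_3,X_3] = ((3.5)·(3.5) + (-2.5)·(-2.5) + (-3.5)·(-3.5) + (2.5)·(2.5)) / 3 = 37/3 = 12.3333

S is symmetric (S[j,i] = S[i,j]). Assembling:

S = [[5.5833, -1.4167, -3.5],
 [-1.4167, 4.25, 7.1667],
 [-3.5, 7.1667, 12.3333]]


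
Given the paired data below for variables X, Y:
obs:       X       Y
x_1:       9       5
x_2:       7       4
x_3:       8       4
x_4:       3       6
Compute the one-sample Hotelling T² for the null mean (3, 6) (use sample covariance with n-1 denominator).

Step 1 — sample mean vector:
  mean(X) = (9 + 7 + 8 + 3) / 4 = 27/4 = 6.75
  mean(Y) = (5 + 4 + 4 + 6) / 4 = 19/4 = 4.75
  x̄ = (6.75, 4.75),  deviation x̄ - mu_0 = (6.75, 4.75) - (3, 6) = (3.75, -1.25).

Step 2 — sample covariance matrix, S[i,j] = (1/(n-1)) · Σ_k (x_{k,i} - mean_i) · (x_{k,j} - mean_j), divisor n-1 = 3:
  S[X,X] = ((2.25)·(2.25) + (0.25)·(0.25) + (1.25)·(1.25) + (-3.75)·(-3.75)) / 3 = 20.75/3 = 6.9167
  S[X,Y] = ((2.25)·(0.25) + (0.25)·(-0.75) + (1.25)·(-0.75) + (-3.75)·(1.25)) / 3 = -5.25/3 = -1.75
  S[Y,Y] = ((0.25)·(0.25) + (-0.75)·(-0.75) + (-0.75)·(-0.75) + (1.25)·(1.25)) / 3 = 2.75/3 = 0.9167
  S = [[6.9167, -1.75],
 [-1.75, 0.9167]].

Step 3 — invert S. det(S) = 6.9167·0.9167 - (-1.75)² = 3.2778.
  S^{-1} = (1/det) · [[d, -b], [-b, a]] = [[0.2797, 0.5339],
 [0.5339, 2.1102]].

Step 4 — quadratic form (x̄ - mu_0)^T · S^{-1} · (x̄ - mu_0):
  S^{-1} · (x̄ - mu_0) = (0.3814, -0.6356),
  (x̄ - mu_0)^T · [...] = (3.75)·(0.3814) + (-1.25)·(-0.6356) = 2.2246.

Step 5 — scale by n: T² = 4 · 2.2246 = 8.8983.

T² ≈ 8.8983


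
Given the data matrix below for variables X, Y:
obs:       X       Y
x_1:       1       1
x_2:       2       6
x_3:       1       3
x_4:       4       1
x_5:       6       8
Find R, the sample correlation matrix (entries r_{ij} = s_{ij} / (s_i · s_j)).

Step 1 — column means:
  mean(X) = (1 + 2 + 1 + 4 + 6) / 5 = 14/5 = 2.8
  mean(Y) = (1 + 6 + 3 + 1 + 8) / 5 = 19/5 = 3.8

Step 2 — sample variances and covariances s[i,j] = (1/(n-1)) · Σ_k (x_{k,i} - mean_i) · (x_{k,j} - mean_j), with n-1 = 4:
  s[X,X] = ((-1.8)·(-1.8) + (-0.8)·(-0.8) + (-1.8)·(-1.8) + (1.2)·(1.2) + (3.2)·(3.2)) / 4 = 18.8/4 = 4.7
  s[X,Y] = ((-1.8)·(-2.8) + (-0.8)·(2.2) + (-1.8)·(-0.8) + (1.2)·(-2.8) + (3.2)·(4.2)) / 4 = 14.8/4 = 3.7
  s[Y,Y] = ((-2.8)·(-2.8) + (2.2)·(2.2) + (-0.8)·(-0.8) + (-2.8)·(-2.8) + (4.2)·(4.2)) / 4 = 38.8/4 = 9.7
  Sample standard deviations s_i = √(s[i,i]):
  s(X) = √(4.7) = 2.1679
  s(Y) = √(9.7) = 3.1145

Step 3 — r_{ij} = s_{ij} / (s_i · s_j):
  r[X,X] = 1 (diagonal).
  r[X,Y] = 3.7 / (2.1679 · 3.1145) = 3.7 / 6.752 = 0.548
  r[Y,Y] = 1 (diagonal).

R is symmetric with unit diagonal. Assembling:

R = [[1, 0.548],
 [0.548, 1]]


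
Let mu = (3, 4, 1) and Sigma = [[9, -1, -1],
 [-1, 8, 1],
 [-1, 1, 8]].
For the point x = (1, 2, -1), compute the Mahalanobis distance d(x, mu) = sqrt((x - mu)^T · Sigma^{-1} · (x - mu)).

Step 1 — centre the observation: (x - mu) = (-2, -2, -2).

Step 2 — invert Sigma (cofactor / det for 3×3, or solve directly):
  Sigma^{-1} = [[0.1139, 0.0127, 0.0127],
 [0.0127, 0.1284, -0.0145],
 [0.0127, -0.0145, 0.1284]].

Step 3 — form the quadratic (x - mu)^T · Sigma^{-1} · (x - mu):
  Sigma^{-1} · (x - mu) = (-0.2785, -0.2532, -0.2532).
  (x - mu)^T · [Sigma^{-1} · (x - mu)] = (-2)·(-0.2785) + (-2)·(-0.2532) + (-2)·(-0.2532) = 1.5696.

Step 4 — take square root: d = √(1.5696) ≈ 1.2528.

d(x, mu) = √(1.5696) ≈ 1.2528


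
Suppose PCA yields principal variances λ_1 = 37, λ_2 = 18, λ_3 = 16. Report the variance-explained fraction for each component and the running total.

Step 1 — total variance = trace(Sigma) = Σ λ_i = 37 + 18 + 16 = 71.

Step 2 — fraction explained by component i = λ_i / Σ λ:
  PC1: 37/71 = 0.5211
  PC2: 18/71 = 0.2535
  PC3: 16/71 = 0.2254

Step 3 — cumulative fraction after k components = (λ_1 + ... + λ_k) / Σ λ:
  k = 1: 37/71 = 0.5211
  k = 2: (37 + 18)/71 = 55/71 = 0.7746
  k = 3: (37 + 18 + 16)/71 = 71/71 = 1

Summary (fraction, with percent):

explained: PC1 0.5211 (52.11%), PC2 0.2535 (25.35%), PC3 0.2254 (22.54%);  cumulative: 0.5211, 0.7746, 1


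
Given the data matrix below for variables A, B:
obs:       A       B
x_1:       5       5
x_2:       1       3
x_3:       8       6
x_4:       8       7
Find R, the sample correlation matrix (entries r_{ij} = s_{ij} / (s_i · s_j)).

Step 1 — column means:
  mean(A) = (5 + 1 + 8 + 8) / 4 = 22/4 = 5.5
  mean(B) = (5 + 3 + 6 + 7) / 4 = 21/4 = 5.25

Step 2 — sample variances and covariances s[i,j] = (1/(n-1)) · Σ_k (x_{k,i} - mean_i) · (x_{k,j} - mean_j), with n-1 = 3:
  s[A,A] = ((-0.5)·(-0.5) + (-4.5)·(-4.5) + (2.5)·(2.5) + (2.5)·(2.5)) / 3 = 33/3 = 11
  s[A,B] = ((-0.5)·(-0.25) + (-4.5)·(-2.25) + (2.5)·(0.75) + (2.5)·(1.75)) / 3 = 16.5/3 = 5.5
  s[B,B] = ((-0.25)·(-0.25) + (-2.25)·(-2.25) + (0.75)·(0.75) + (1.75)·(1.75)) / 3 = 8.75/3 = 2.9167
  Sample standard deviations s_i = √(s[i,i]):
  s(A) = √(11) = 3.3166
  s(B) = √(2.9167) = 1.7078

Step 3 — r_{ij} = s_{ij} / (s_i · s_j):
  r[A,A] = 1 (diagonal).
  r[A,B] = 5.5 / (3.3166 · 1.7078) = 5.5 / 5.6642 = 0.971
  r[B,B] = 1 (diagonal).

R is symmetric with unit diagonal. Assembling:

R = [[1, 0.971],
 [0.971, 1]]


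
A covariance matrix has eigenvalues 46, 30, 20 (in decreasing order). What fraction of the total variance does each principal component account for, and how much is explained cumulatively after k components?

Step 1 — total variance = trace(Sigma) = Σ λ_i = 46 + 30 + 20 = 96.

Step 2 — fraction explained by component i = λ_i / Σ λ:
  PC1: 46/96 = 0.4792
  PC2: 30/96 = 0.3125
  PC3: 20/96 = 0.2083

Step 3 — cumulative fraction after k components = (λ_1 + ... + λ_k) / Σ λ:
  k = 1: 46/96 = 0.4792
  k = 2: (46 + 30)/96 = 76/96 = 0.7917
  k = 3: (46 + 30 + 20)/96 = 96/96 = 1

Summary (fraction, with percent):

explained: PC1 0.4792 (47.92%), PC2 0.3125 (31.25%), PC3 0.2083 (20.83%);  cumulative: 0.4792, 0.7917, 1


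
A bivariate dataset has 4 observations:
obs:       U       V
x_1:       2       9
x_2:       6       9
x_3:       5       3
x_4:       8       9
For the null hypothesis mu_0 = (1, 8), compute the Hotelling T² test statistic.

Step 1 — sample mean vector:
  mean(U) = (2 + 6 + 5 + 8) / 4 = 21/4 = 5.25
  mean(V) = (9 + 9 + 3 + 9) / 4 = 30/4 = 7.5
  x̄ = (5.25, 7.5),  deviation x̄ - mu_0 = (5.25, 7.5) - (1, 8) = (4.25, -0.5).

Step 2 — sample covariance matrix, S[i,j] = (1/(n-1)) · Σ_k (x_{k,i} - mean_i) · (x_{k,j} - mean_j), divisor n-1 = 3:
  S[U,U] = ((-3.25)·(-3.25) + (0.75)·(0.75) + (-0.25)·(-0.25) + (2.75)·(2.75)) / 3 = 18.75/3 = 6.25
  S[U,V] = ((-3.25)·(1.5) + (0.75)·(1.5) + (-0.25)·(-4.5) + (2.75)·(1.5)) / 3 = 1.5/3 = 0.5
  S[V,V] = ((1.5)·(1.5) + (1.5)·(1.5) + (-4.5)·(-4.5) + (1.5)·(1.5)) / 3 = 27/3 = 9
  S = [[6.25, 0.5],
 [0.5, 9]].

Step 3 — invert S. det(S) = 6.25·9 - (0.5)² = 56.
  S^{-1} = (1/det) · [[d, -b], [-b, a]] = [[0.1607, -0.0089],
 [-0.0089, 0.1116]].

Step 4 — quadratic form (x̄ - mu_0)^T · S^{-1} · (x̄ - mu_0):
  S^{-1} · (x̄ - mu_0) = (0.6875, -0.0938),
  (x̄ - mu_0)^T · [...] = (4.25)·(0.6875) + (-0.5)·(-0.0938) = 2.9688.

Step 5 — scale by n: T² = 4 · 2.9688 = 11.875.

T² ≈ 11.875


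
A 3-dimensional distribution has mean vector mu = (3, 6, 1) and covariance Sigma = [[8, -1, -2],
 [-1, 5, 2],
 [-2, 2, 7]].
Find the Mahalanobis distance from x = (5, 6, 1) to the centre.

Step 1 — centre the observation: (x - mu) = (2, 0, 0).

Step 2 — invert Sigma (cofactor / det for 3×3, or solve directly):
  Sigma^{-1} = [[0.1354, 0.0131, 0.0349],
 [0.0131, 0.2271, -0.0611],
 [0.0349, -0.0611, 0.1703]].

Step 3 — form the quadratic (x - mu)^T · Sigma^{-1} · (x - mu):
  Sigma^{-1} · (x - mu) = (0.2707, 0.0262, 0.0699).
  (x - mu)^T · [Sigma^{-1} · (x - mu)] = (2)·(0.2707) + (0)·(0.0262) + (0)·(0.0699) = 0.5415.

Step 4 — take square root: d = √(0.5415) ≈ 0.7359.

d(x, mu) = √(0.5415) ≈ 0.7359


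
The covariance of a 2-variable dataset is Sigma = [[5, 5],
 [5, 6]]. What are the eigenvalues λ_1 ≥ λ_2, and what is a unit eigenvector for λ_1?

Step 1 — characteristic polynomial of 2×2 Sigma:
  det(Sigma - λI) = λ² - trace · λ + det = 0.
  trace = 5 + 6 = 11, det = 5·6 - (5)² = 5.
Step 2 — discriminant:
  Δ = trace² - 4·det = 121 - 20 = 101.
Step 3 — eigenvalues:
  λ = (trace ± √Δ)/2 = (11 ± 10.0499)/2,
  λ_1 = 10.5249,  λ_2 = 0.4751.

Step 4 — unit eigenvector for λ_1: solve (Sigma - λ_1 I)v = 0. First row:
  (5 - 10.5249)·v_x + (5)·v_y = 0, i.e. (-5.5249)·v_x + (5)·v_y = 0,
  so v ∝ (b, λ_1 - a) = (5, 5.5249) = u.
  ||u|| = √((5)² + (5.5249)²) = √(55.5249) ≈ 7.4515,
  v_1 = u/||u|| ≈ (0.671, 0.7415) (||v_1|| = 1).

λ_1 = 10.5249,  λ_2 = 0.4751;  v_1 ≈ (0.671, 0.7415)


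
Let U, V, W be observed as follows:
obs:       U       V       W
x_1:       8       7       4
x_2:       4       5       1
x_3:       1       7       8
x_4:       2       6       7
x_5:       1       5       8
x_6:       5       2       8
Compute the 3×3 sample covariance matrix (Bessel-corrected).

Step 1 — column means:
  mean(U) = (8 + 4 + 1 + 2 + 1 + 5) / 6 = 21/6 = 3.5
  mean(V) = (7 + 5 + 7 + 6 + 5 + 2) / 6 = 32/6 = 5.3333
  mean(W) = (4 + 1 + 8 + 7 + 8 + 8) / 6 = 36/6 = 6

Step 2 — sample covariance S[i,j] = (1/(n-1)) · Σ_k (x_{k,i} - mean_i) · (x_{k,j} - mean_j), with n-1 = 5.
  S[U,U] = ((4.5)·(4.5) + (0.5)·(0.5) + (-2.5)·(-2.5) + (-1.5)·(-1.5) + (-2.5)·(-2.5) + (1.5)·(1.5)) / 5 = 37.5/5 = 7.5
  S[U,V] = ((4.5)·(1.6667) + (0.5)·(-0.3333) + (-2.5)·(1.6667) + (-1.5)·(0.6667) + (-2.5)·(-0.3333) + (1.5)·(-3.3333)) / 5 = -2/5 = -0.4
  S[U,W] = ((4.5)·(-2) + (0.5)·(-5) + (-2.5)·(2) + (-1.5)·(1) + (-2.5)·(2) + (1.5)·(2)) / 5 = -20/5 = -4
  S[V,V] = ((1.6667)·(1.6667) + (-0.3333)·(-0.3333) + (1.6667)·(1.6667) + (0.6667)·(0.6667) + (-0.3333)·(-0.3333) + (-3.3333)·(-3.3333)) / 5 = 17.3333/5 = 3.4667
  S[V,W] = ((1.6667)·(-2) + (-0.3333)·(-5) + (1.6667)·(2) + (0.6667)·(1) + (-0.3333)·(2) + (-3.3333)·(2)) / 5 = -5/5 = -1
  S[W,W] = ((-2)·(-2) + (-5)·(-5) + (2)·(2) + (1)·(1) + (2)·(2) + (2)·(2)) / 5 = 42/5 = 8.4

S is symmetric (S[j,i] = S[i,j]). Assembling:

S = [[7.5, -0.4, -4],
 [-0.4, 3.4667, -1],
 [-4, -1, 8.4]]


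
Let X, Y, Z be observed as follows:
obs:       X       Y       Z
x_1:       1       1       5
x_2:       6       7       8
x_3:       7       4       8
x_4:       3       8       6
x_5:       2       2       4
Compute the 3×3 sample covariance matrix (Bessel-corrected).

Step 1 — column means:
  mean(X) = (1 + 6 + 7 + 3 + 2) / 5 = 19/5 = 3.8
  mean(Y) = (1 + 7 + 4 + 8 + 2) / 5 = 22/5 = 4.4
  mean(Z) = (5 + 8 + 8 + 6 + 4) / 5 = 31/5 = 6.2

Step 2 — sample covariance S[i,j] = (1/(n-1)) · Σ_k (x_{k,i} - mean_i) · (x_{k,j} - mean_j), with n-1 = 4.
  S[X,X] = ((-2.8)·(-2.8) + (2.2)·(2.2) + (3.2)·(3.2) + (-0.8)·(-0.8) + (-1.8)·(-1.8)) / 4 = 26.8/4 = 6.7
  S[X,Y] = ((-2.8)·(-3.4) + (2.2)·(2.6) + (3.2)·(-0.4) + (-0.8)·(3.6) + (-1.8)·(-2.4)) / 4 = 15.4/4 = 3.85
  S[X,Z] = ((-2.8)·(-1.2) + (2.2)·(1.8) + (3.2)·(1.8) + (-0.8)·(-0.2) + (-1.8)·(-2.2)) / 4 = 17.2/4 = 4.3
  S[Y,Y] = ((-3.4)·(-3.4) + (2.6)·(2.6) + (-0.4)·(-0.4) + (3.6)·(3.6) + (-2.4)·(-2.4)) / 4 = 37.2/4 = 9.3
  S[Y,Z] = ((-3.4)·(-1.2) + (2.6)·(1.8) + (-0.4)·(1.8) + (3.6)·(-0.2) + (-2.4)·(-2.2)) / 4 = 12.6/4 = 3.15
  S[Z,Z] = ((-1.2)·(-1.2) + (1.8)·(1.8) + (1.8)·(1.8) + (-0.2)·(-0.2) + (-2.2)·(-2.2)) / 4 = 12.8/4 = 3.2

S is symmetric (S[j,i] = S[i,j]). Assembling:

S = [[6.7, 3.85, 4.3],
 [3.85, 9.3, 3.15],
 [4.3, 3.15, 3.2]]


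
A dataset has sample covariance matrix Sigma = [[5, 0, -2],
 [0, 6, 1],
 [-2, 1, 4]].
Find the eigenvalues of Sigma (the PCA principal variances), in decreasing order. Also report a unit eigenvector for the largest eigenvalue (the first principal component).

Step 1 — characteristic polynomial p(λ) = det(λI - Sigma) = λ³ - tr·λ² + c_1·λ - det, where tr = trace, c_1 = sum of the principal 2×2 minors, det = det(Sigma):
  tr = 5 + 6 + 4 = 15,
  c_1 = (5·6 - (0)²) + (5·4 - (-2)²) + (6·4 - (1)²) = 30 + 16 + 23 = 69,
  det = 5·(6·4 - (1)²) - (0)·((0)·4 - (1)·(-2)) + (-2)·((0)·(1) - 6·(-2)) = 5·(23) - (0)·(2) + (-2)·(12) = 91.
  So p(λ) = λ³ - 15λ² + 69λ - 91.
Step 2 — look for an integer root (rational root theorem: any rational root is an integer divisor of 91). Testing λ = 7:
  p(7) = 343 - 735 + 483 - 91 = 0  ✓
  Dividing out (λ - 7): p(λ) = (λ - 7)(λ² - 8λ + 13).
Step 3 — remaining eigenvalues from the quadratic λ² - 8λ + 13 = 0:
  Δ = 8² - 4·13 = 64 - 52 = 12,  λ = (8 ± √12)/2 = (8 ± 3.4641)/2 ≈ 5.7321 or 2.2679.
  Sorted: λ_1 = 7,  λ_2 = 5.7321,  λ_3 = 2.2679  (check: sum = 15 = tr ✓).

Step 4 — unit eigenvector for λ_1 = 7: v spans the null space of (Sigma - λ_1 I), whose rows are
  r_1 = (-2, 0, -2),  r_2 = (0, -1, 1),  r_3 = (-2, 1, -3).
  v is orthogonal to every row, so take v ∝ r_1 × r_2 = ((0)·(1) - (-2)·(-1), (-2)·(0) - (-2)·(1), (-2)·(-1) - (0)·(0)) = (-2, 2, 2).
  Rescale (divide by 2; multiply by -1 so the first nonzero entry is positive): u = (1, -1, -1).
  ||u|| = √((1)² + (-1)² + (-1)²) = √(3) ≈ 1.7321,  v_1 = u/||u|| ≈ (0.5774, -0.5774, -0.5774) (||v_1|| = 1).

λ_1 = 7,  λ_2 = 5.7321,  λ_3 = 2.2679;  v_1 ≈ (0.5774, -0.5774, -0.5774)


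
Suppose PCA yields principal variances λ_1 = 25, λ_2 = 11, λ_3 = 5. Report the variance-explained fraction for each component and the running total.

Step 1 — total variance = trace(Sigma) = Σ λ_i = 25 + 11 + 5 = 41.

Step 2 — fraction explained by component i = λ_i / Σ λ:
  PC1: 25/41 = 0.6098
  PC2: 11/41 = 0.2683
  PC3: 5/41 = 0.122

Step 3 — cumulative fraction after k components = (λ_1 + ... + λ_k) / Σ λ:
  k = 1: 25/41 = 0.6098
  k = 2: (25 + 11)/41 = 36/41 = 0.878
  k = 3: (25 + 11 + 5)/41 = 41/41 = 1

Summary (fraction, with percent):

explained: PC1 0.6098 (60.98%), PC2 0.2683 (26.83%), PC3 0.122 (12.2%);  cumulative: 0.6098, 0.878, 1


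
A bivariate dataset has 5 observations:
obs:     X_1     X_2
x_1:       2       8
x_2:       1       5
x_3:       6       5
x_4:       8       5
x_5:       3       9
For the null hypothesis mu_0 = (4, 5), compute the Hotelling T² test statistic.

Step 1 — sample mean vector:
  mean(X_1) = (2 + 1 + 6 + 8 + 3) / 5 = 20/5 = 4
  mean(X_2) = (8 + 5 + 5 + 5 + 9) / 5 = 32/5 = 6.4
  x̄ = (4, 6.4),  deviation x̄ - mu_0 = (4, 6.4) - (4, 5) = (0, 1.4).

Step 2 — sample covariance matrix, S[i,j] = (1/(n-1)) · Σ_k (x_{k,i} - mean_i) · (x_{k,j} - mean_j), divisor n-1 = 4:
  S[X_1,X_1] = ((-2)·(-2) + (-3)·(-3) + (2)·(2) + (4)·(4) + (-1)·(-1)) / 4 = 34/4 = 8.5
  S[X_1,X_2] = ((-2)·(1.6) + (-3)·(-1.4) + (2)·(-1.4) + (4)·(-1.4) + (-1)·(2.6)) / 4 = -10/4 = -2.5
  S[X_2,X_2] = ((1.6)·(1.6) + (-1.4)·(-1.4) + (-1.4)·(-1.4) + (-1.4)·(-1.4) + (2.6)·(2.6)) / 4 = 15.2/4 = 3.8
  S = [[8.5, -2.5],
 [-2.5, 3.8]].

Step 3 — invert S. det(S) = 8.5·3.8 - (-2.5)² = 26.05.
  S^{-1} = (1/det) · [[d, -b], [-b, a]] = [[0.1459, 0.096],
 [0.096, 0.3263]].

Step 4 — quadratic form (x̄ - mu_0)^T · S^{-1} · (x̄ - mu_0):
  S^{-1} · (x̄ - mu_0) = (0.1344, 0.4568),
  (x̄ - mu_0)^T · [...] = (0)·(0.1344) + (1.4)·(0.4568) = 0.6395.

Step 5 — scale by n: T² = 5 · 0.6395 = 3.1977.

T² ≈ 3.1977


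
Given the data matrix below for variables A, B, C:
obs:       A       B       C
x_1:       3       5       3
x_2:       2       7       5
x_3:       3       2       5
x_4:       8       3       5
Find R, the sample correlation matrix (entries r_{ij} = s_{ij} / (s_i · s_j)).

Step 1 — column means:
  mean(A) = (3 + 2 + 3 + 8) / 4 = 16/4 = 4
  mean(B) = (5 + 7 + 2 + 3) / 4 = 17/4 = 4.25
  mean(C) = (3 + 5 + 5 + 5) / 4 = 18/4 = 4.5

Step 2 — sample variances and covariances s[i,j] = (1/(n-1)) · Σ_k (x_{k,i} - mean_i) · (x_{k,j} - mean_j), with n-1 = 3:
  s[A,A] = ((-1)·(-1) + (-2)·(-2) + (-1)·(-1) + (4)·(4)) / 3 = 22/3 = 7.3333
  s[A,B] = ((-1)·(0.75) + (-2)·(2.75) + (-1)·(-2.25) + (4)·(-1.25)) / 3 = -9/3 = -3
  s[A,C] = ((-1)·(-1.5) + (-2)·(0.5) + (-1)·(0.5) + (4)·(0.5)) / 3 = 2/3 = 0.6667
  s[B,B] = ((0.75)·(0.75) + (2.75)·(2.75) + (-2.25)·(-2.25) + (-1.25)·(-1.25)) / 3 = 14.75/3 = 4.9167
  s[B,C] = ((0.75)·(-1.5) + (2.75)·(0.5) + (-2.25)·(0.5) + (-1.25)·(0.5)) / 3 = -1.5/3 = -0.5
  s[C,C] = ((-1.5)·(-1.5) + (0.5)·(0.5) + (0.5)·(0.5) + (0.5)·(0.5)) / 3 = 3/3 = 1
  Sample standard deviations s_i = √(s[i,i]):
  s(A) = √(7.3333) = 2.708
  s(B) = √(4.9167) = 2.2174
  s(C) = √(1) = 1

Step 3 — r_{ij} = s_{ij} / (s_i · s_j):
  r[A,A] = 1 (diagonal).
  r[A,B] = -3 / (2.708 · 2.2174) = -3 / 6.0046 = -0.4996
  r[A,C] = 0.6667 / (2.708 · 1) = 0.6667 / 2.708 = 0.2462
  r[B,B] = 1 (diagonal).
  r[B,C] = -0.5 / (2.2174 · 1) = -0.5 / 2.2174 = -0.2255
  r[C,C] = 1 (diagonal).

R is symmetric with unit diagonal. Assembling:

R = [[1, -0.4996, 0.2462],
 [-0.4996, 1, -0.2255],
 [0.2462, -0.2255, 1]]


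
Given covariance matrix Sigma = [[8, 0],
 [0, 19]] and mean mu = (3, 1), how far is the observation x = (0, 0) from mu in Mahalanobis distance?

Step 1 — centre the observation: (x - mu) = (-3, -1).

Step 2 — invert Sigma. det(Sigma) = 8·19 - (0)² = 152.
  Sigma^{-1} = (1/det) · [[d, -b], [-b, a]] = [[0.125, 0],
 [0, 0.0526]].

Step 3 — form the quadratic (x - mu)^T · Sigma^{-1} · (x - mu):
  Sigma^{-1} · (x - mu) = (-0.375, -0.0526).
  (x - mu)^T · [Sigma^{-1} · (x - mu)] = (-3)·(-0.375) + (-1)·(-0.0526) = 1.1776.

Step 4 — take square root: d = √(1.1776) ≈ 1.0852.

d(x, mu) = √(1.1776) ≈ 1.0852


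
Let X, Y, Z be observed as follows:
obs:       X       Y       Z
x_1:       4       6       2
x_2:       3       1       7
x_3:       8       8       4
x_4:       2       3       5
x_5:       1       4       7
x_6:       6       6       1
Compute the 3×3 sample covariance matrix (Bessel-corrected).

Step 1 — column means:
  mean(X) = (4 + 3 + 8 + 2 + 1 + 6) / 6 = 24/6 = 4
  mean(Y) = (6 + 1 + 8 + 3 + 4 + 6) / 6 = 28/6 = 4.6667
  mean(Z) = (2 + 7 + 4 + 5 + 7 + 1) / 6 = 26/6 = 4.3333

Step 2 — sample covariance S[i,j] = (1/(n-1)) · Σ_k (x_{k,i} - mean_i) · (x_{k,j} - mean_j), with n-1 = 5.
  S[X,X] = ((0)·(0) + (-1)·(-1) + (4)·(4) + (-2)·(-2) + (-3)·(-3) + (2)·(2)) / 5 = 34/5 = 6.8
  S[X,Y] = ((0)·(1.3333) + (-1)·(-3.6667) + (4)·(3.3333) + (-2)·(-1.6667) + (-3)·(-0.6667) + (2)·(1.3333)) / 5 = 25/5 = 5
  S[X,Z] = ((0)·(-2.3333) + (-1)·(2.6667) + (4)·(-0.3333) + (-2)·(0.6667) + (-3)·(2.6667) + (2)·(-3.3333)) / 5 = -20/5 = -4
  S[Y,Y] = ((1.3333)·(1.3333) + (-3.6667)·(-3.6667) + (3.3333)·(3.3333) + (-1.6667)·(-1.6667) + (-0.6667)·(-0.6667) + (1.3333)·(1.3333)) / 5 = 31.3333/5 = 6.2667
  S[Y,Z] = ((1.3333)·(-2.3333) + (-3.6667)·(2.6667) + (3.3333)·(-0.3333) + (-1.6667)·(0.6667) + (-0.6667)·(2.6667) + (1.3333)·(-3.3333)) / 5 = -21.3333/5 = -4.2667
  S[Z,Z] = ((-2.3333)·(-2.3333) + (2.6667)·(2.6667) + (-0.3333)·(-0.3333) + (0.6667)·(0.6667) + (2.6667)·(2.6667) + (-3.3333)·(-3.3333)) / 5 = 31.3333/5 = 6.2667

S is symmetric (S[j,i] = S[i,j]). Assembling:

S = [[6.8, 5, -4],
 [5, 6.2667, -4.2667],
 [-4, -4.2667, 6.2667]]


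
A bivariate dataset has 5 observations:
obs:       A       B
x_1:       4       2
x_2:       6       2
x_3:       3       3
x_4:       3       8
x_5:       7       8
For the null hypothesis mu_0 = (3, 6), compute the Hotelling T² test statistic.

Step 1 — sample mean vector:
  mean(A) = (4 + 6 + 3 + 3 + 7) / 5 = 23/5 = 4.6
  mean(B) = (2 + 2 + 3 + 8 + 8) / 5 = 23/5 = 4.6
  x̄ = (4.6, 4.6),  deviation x̄ - mu_0 = (4.6, 4.6) - (3, 6) = (1.6, -1.4).

Step 2 — sample covariance matrix, S[i,j] = (1/(n-1)) · Σ_k (x_{k,i} - mean_i) · (x_{k,j} - mean_j), divisor n-1 = 4:
  S[A,A] = ((-0.6)·(-0.6) + (1.4)·(1.4) + (-1.6)·(-1.6) + (-1.6)·(-1.6) + (2.4)·(2.4)) / 4 = 13.2/4 = 3.3
  S[A,B] = ((-0.6)·(-2.6) + (1.4)·(-2.6) + (-1.6)·(-1.6) + (-1.6)·(3.4) + (2.4)·(3.4)) / 4 = 3.2/4 = 0.8
  S[B,B] = ((-2.6)·(-2.6) + (-2.6)·(-2.6) + (-1.6)·(-1.6) + (3.4)·(3.4) + (3.4)·(3.4)) / 4 = 39.2/4 = 9.8
  S = [[3.3, 0.8],
 [0.8, 9.8]].

Step 3 — invert S. det(S) = 3.3·9.8 - (0.8)² = 31.7.
  S^{-1} = (1/det) · [[d, -b], [-b, a]] = [[0.3091, -0.0252],
 [-0.0252, 0.1041]].

Step 4 — quadratic form (x̄ - mu_0)^T · S^{-1} · (x̄ - mu_0):
  S^{-1} · (x̄ - mu_0) = (0.53, -0.1861),
  (x̄ - mu_0)^T · [...] = (1.6)·(0.53) + (-1.4)·(-0.1861) = 1.1085.

Step 5 — scale by n: T² = 5 · 1.1085 = 5.5426.

T² ≈ 5.5426


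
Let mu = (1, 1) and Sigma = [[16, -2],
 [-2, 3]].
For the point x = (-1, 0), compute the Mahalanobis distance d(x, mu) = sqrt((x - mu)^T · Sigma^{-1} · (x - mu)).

Step 1 — centre the observation: (x - mu) = (-2, -1).

Step 2 — invert Sigma. det(Sigma) = 16·3 - (-2)² = 44.
  Sigma^{-1} = (1/det) · [[d, -b], [-b, a]] = [[0.0682, 0.0455],
 [0.0455, 0.3636]].

Step 3 — form the quadratic (x - mu)^T · Sigma^{-1} · (x - mu):
  Sigma^{-1} · (x - mu) = (-0.1818, -0.4545).
  (x - mu)^T · [Sigma^{-1} · (x - mu)] = (-2)·(-0.1818) + (-1)·(-0.4545) = 0.8182.

Step 4 — take square root: d = √(0.8182) ≈ 0.9045.

d(x, mu) = √(0.8182) ≈ 0.9045


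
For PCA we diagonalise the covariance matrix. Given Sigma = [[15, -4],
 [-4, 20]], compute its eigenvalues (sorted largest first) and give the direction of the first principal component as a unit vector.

Step 1 — characteristic polynomial of 2×2 Sigma:
  det(Sigma - λI) = λ² - trace · λ + det = 0.
  trace = 15 + 20 = 35, det = 15·20 - (-4)² = 284.
Step 2 — discriminant:
  Δ = trace² - 4·det = 1225 - 1136 = 89.
Step 3 — eigenvalues:
  λ = (trace ± √Δ)/2 = (35 ± 9.434)/2,
  λ_1 = 22.217,  λ_2 = 12.783.

Step 4 — unit eigenvector for λ_1: solve (Sigma - λ_1 I)v = 0. First row:
  (15 - 22.217)·v_x + (-4)·v_y = 0, i.e. (-7.217)·v_x + (-4)·v_y = 0,
  so v ∝ (b, λ_1 - a) = (-4, 7.217); multiply by -1 so the first entry is positive: u = (4, -7.217).
  ||u|| = √((4)² + (-7.217)²) = √(68.085) ≈ 8.2514,
  v_1 = u/||u|| ≈ (0.4848, -0.8746) (||v_1|| = 1).

λ_1 = 22.217,  λ_2 = 12.783;  v_1 ≈ (0.4848, -0.8746)


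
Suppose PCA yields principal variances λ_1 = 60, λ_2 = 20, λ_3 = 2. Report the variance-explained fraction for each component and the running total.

Step 1 — total variance = trace(Sigma) = Σ λ_i = 60 + 20 + 2 = 82.

Step 2 — fraction explained by component i = λ_i / Σ λ:
  PC1: 60/82 = 0.7317
  PC2: 20/82 = 0.2439
  PC3: 2/82 = 0.0244

Step 3 — cumulative fraction after k components = (λ_1 + ... + λ_k) / Σ λ:
  k = 1: 60/82 = 0.7317
  k = 2: (60 + 20)/82 = 80/82 = 0.9756
  k = 3: (60 + 20 + 2)/82 = 82/82 = 1

Summary (fraction, with percent):

explained: PC1 0.7317 (73.17%), PC2 0.2439 (24.39%), PC3 0.0244 (2.44%);  cumulative: 0.7317, 0.9756, 1


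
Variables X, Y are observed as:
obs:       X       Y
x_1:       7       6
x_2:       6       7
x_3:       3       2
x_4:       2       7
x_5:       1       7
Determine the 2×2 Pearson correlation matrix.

Step 1 — column means:
  mean(X) = (7 + 6 + 3 + 2 + 1) / 5 = 19/5 = 3.8
  mean(Y) = (6 + 7 + 2 + 7 + 7) / 5 = 29/5 = 5.8

Step 2 — sample variances and covariances s[i,j] = (1/(n-1)) · Σ_k (x_{k,i} - mean_i) · (x_{k,j} - mean_j), with n-1 = 4:
  s[X,X] = ((3.2)·(3.2) + (2.2)·(2.2) + (-0.8)·(-0.8) + (-1.8)·(-1.8) + (-2.8)·(-2.8)) / 4 = 26.8/4 = 6.7
  s[X,Y] = ((3.2)·(0.2) + (2.2)·(1.2) + (-0.8)·(-3.8) + (-1.8)·(1.2) + (-2.8)·(1.2)) / 4 = 0.8/4 = 0.2
  s[Y,Y] = ((0.2)·(0.2) + (1.2)·(1.2) + (-3.8)·(-3.8) + (1.2)·(1.2) + (1.2)·(1.2)) / 4 = 18.8/4 = 4.7
  Sample standard deviations s_i = √(s[i,i]):
  s(X) = √(6.7) = 2.5884
  s(Y) = √(4.7) = 2.1679

Step 3 — r_{ij} = s_{ij} / (s_i · s_j):
  r[X,X] = 1 (diagonal).
  r[X,Y] = 0.2 / (2.5884 · 2.1679) = 0.2 / 5.6116 = 0.0356
  r[Y,Y] = 1 (diagonal).

R is symmetric with unit diagonal. Assembling:

R = [[1, 0.0356],
 [0.0356, 1]]


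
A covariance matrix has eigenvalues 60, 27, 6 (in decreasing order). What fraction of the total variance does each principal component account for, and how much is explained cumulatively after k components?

Step 1 — total variance = trace(Sigma) = Σ λ_i = 60 + 27 + 6 = 93.

Step 2 — fraction explained by component i = λ_i / Σ λ:
  PC1: 60/93 = 0.6452
  PC2: 27/93 = 0.2903
  PC3: 6/93 = 0.0645

Step 3 — cumulative fraction after k components = (λ_1 + ... + λ_k) / Σ λ:
  k = 1: 60/93 = 0.6452
  k = 2: (60 + 27)/93 = 87/93 = 0.9355
  k = 3: (60 + 27 + 6)/93 = 93/93 = 1

Summary (fraction, with percent):

explained: PC1 0.6452 (64.52%), PC2 0.2903 (29.03%), PC3 0.0645 (6.45%);  cumulative: 0.6452, 0.9355, 1


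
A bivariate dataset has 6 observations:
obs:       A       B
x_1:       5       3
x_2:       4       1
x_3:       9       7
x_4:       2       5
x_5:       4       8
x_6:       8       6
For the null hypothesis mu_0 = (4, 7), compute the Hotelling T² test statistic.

Step 1 — sample mean vector:
  mean(A) = (5 + 4 + 9 + 2 + 4 + 8) / 6 = 32/6 = 5.3333
  mean(B) = (3 + 1 + 7 + 5 + 8 + 6) / 6 = 30/6 = 5
  x̄ = (5.3333, 5),  deviation x̄ - mu_0 = (5.3333, 5) - (4, 7) = (1.3333, -2).

Step 2 — sample covariance matrix, S[i,j] = (1/(n-1)) · Σ_k (x_{k,i} - mean_i) · (x_{k,j} - mean_j), divisor n-1 = 5:
  S[A,A] = ((-0.3333)·(-0.3333) + (-1.3333)·(-1.3333) + (3.6667)·(3.6667) + (-3.3333)·(-3.3333) + (-1.3333)·(-1.3333) + (2.6667)·(2.6667)) / 5 = 35.3333/5 = 7.0667
  S[A,B] = ((-0.3333)·(-2) + (-1.3333)·(-4) + (3.6667)·(2) + (-3.3333)·(0) + (-1.3333)·(3) + (2.6667)·(1)) / 5 = 12/5 = 2.4
  S[B,B] = ((-2)·(-2) + (-4)·(-4) + (2)·(2) + (0)·(0) + (3)·(3) + (1)·(1)) / 5 = 34/5 = 6.8
  S = [[7.0667, 2.4],
 [2.4, 6.8]].

Step 3 — invert S. det(S) = 7.0667·6.8 - (2.4)² = 42.2933.
  S^{-1} = (1/det) · [[d, -b], [-b, a]] = [[0.1608, -0.0567],
 [-0.0567, 0.1671]].

Step 4 — quadratic form (x̄ - mu_0)^T · S^{-1} · (x̄ - mu_0):
  S^{-1} · (x̄ - mu_0) = (0.3279, -0.4098),
  (x̄ - mu_0)^T · [...] = (1.3333)·(0.3279) + (-2)·(-0.4098) = 1.2568.

Step 5 — scale by n: T² = 6 · 1.2568 = 7.541.

T² ≈ 7.541
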